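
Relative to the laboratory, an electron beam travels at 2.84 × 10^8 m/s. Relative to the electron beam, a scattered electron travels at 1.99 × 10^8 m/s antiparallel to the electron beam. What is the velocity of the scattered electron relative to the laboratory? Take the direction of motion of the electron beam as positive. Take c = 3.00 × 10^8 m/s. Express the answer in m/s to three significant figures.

+2.28 × 10^8 m/s

In units of c (dividing by 3.00 × 10^8 m/s): v = 0.947, u' = -0.663.
u = (u' + v)/(1 + u'v/c²):
u = (-0.663 + 0.947) / (1 + (-0.663)·0.947) = 0.2833/0.3720 = 0.7616
(Galilean addition would give +0.283c.)
Converting back: u = 0.7616 × 3.00 × 10^8 m/s.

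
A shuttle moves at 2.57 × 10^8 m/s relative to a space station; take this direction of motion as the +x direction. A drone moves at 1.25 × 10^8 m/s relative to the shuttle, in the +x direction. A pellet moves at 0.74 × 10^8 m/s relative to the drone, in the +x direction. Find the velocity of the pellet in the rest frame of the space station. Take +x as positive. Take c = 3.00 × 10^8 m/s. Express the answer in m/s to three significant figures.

2.89 × 10^8 m/s

Apply u = (u' + v)/(1 + u'v/c²) successively, working outward toward the space station.
(Dividing each given speed by c = 3.00 × 10^8 m/s to work in units of c.)
Start: velocity of the shuttle relative to the space station = 0.8567c.
Compose with the drone (u' = 0.417 in the shuttle frame): u_1 = (0.417 + 0.857) / (1 + 0.417·0.857) = 1.2733/1.3569 = 0.9384.
Compose with the pellet (u' = 0.247 in the drone frame): u_2 = (0.247 + 0.938) / (1 + 0.247·0.938) = 1.1850/1.2315 = 0.9623.
So u = 0.9623 × 3.00 × 10^8 m/s.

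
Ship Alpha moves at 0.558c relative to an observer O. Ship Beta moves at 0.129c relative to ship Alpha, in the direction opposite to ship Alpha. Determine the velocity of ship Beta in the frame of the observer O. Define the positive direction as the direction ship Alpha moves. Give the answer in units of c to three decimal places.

With v = 0.558 and u' = -0.129 (in units of c),
u = (u' + v)/(1 + u'v/c²):
u = (-0.129 + 0.558) / (1 + (-0.129)·0.558) = 0.4290/0.9280 = 0.4623
(Galilean addition would give +0.429c.)

+0.462c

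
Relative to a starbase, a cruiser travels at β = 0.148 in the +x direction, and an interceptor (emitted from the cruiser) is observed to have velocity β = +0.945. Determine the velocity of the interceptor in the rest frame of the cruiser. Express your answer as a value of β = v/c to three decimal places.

Invert the composition law: u' = (u − v)/(1 − uv/c²).
u' = (0.945 − 0.148) / (1 − (0.945)(0.148)) = 0.7970/0.8601 = 0.9266.

β = +0.927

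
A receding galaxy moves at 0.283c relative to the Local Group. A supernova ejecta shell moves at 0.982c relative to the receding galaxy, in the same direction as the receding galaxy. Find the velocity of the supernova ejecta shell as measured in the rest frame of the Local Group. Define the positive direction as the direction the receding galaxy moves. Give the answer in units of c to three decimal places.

With v = 0.283 and u' = 0.982 (in units of c),
u = (u' + v)/(1 + u'v/c²):
u = (0.982 + 0.283) / (1 + 0.982·0.283) = 1.2650/1.2779 = 0.9899

0.990c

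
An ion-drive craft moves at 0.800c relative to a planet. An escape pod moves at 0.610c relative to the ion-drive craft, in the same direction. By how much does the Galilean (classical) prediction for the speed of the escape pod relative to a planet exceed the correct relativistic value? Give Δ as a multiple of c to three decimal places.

Δ = 0.462c

Galilean: u_cl = 0.610 + 0.800 = 1.4100.
Relativistic: u_rel = (0.610 + 0.800) / (1 + 0.610·0.800) = 1.4100/1.4880 = 0.9476.
Δ = 1.4100 − 0.9476 = 0.4624.
(The classical prediction exceeds c; the relativistic result does not.)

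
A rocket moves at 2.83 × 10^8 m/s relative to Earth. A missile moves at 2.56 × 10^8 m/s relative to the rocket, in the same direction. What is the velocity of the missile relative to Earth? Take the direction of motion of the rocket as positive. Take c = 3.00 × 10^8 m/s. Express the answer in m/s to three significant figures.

2.99 × 10^8 m/s

In units of c (dividing by 3.00 × 10^8 m/s): v = 0.943, u' = 0.853.
u = (u' + v)/(1 + u'v/c²):
u = (0.853 + 0.943) / (1 + 0.853·0.943) = 1.7967/1.8050 = 0.9954
Converting back: u = 0.9954 × 3.00 × 10^8 m/s.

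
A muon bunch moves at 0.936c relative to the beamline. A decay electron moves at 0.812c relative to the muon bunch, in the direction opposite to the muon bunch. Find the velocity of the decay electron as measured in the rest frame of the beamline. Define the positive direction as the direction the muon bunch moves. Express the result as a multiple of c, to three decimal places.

With v = 0.936 and u' = -0.812 (in units of c),
u = (u' + v)/(1 + u'v/c²):
u = (-0.812 + 0.936) / (1 + (-0.812)·0.936) = 0.1240/0.2400 = 0.5167

+0.517c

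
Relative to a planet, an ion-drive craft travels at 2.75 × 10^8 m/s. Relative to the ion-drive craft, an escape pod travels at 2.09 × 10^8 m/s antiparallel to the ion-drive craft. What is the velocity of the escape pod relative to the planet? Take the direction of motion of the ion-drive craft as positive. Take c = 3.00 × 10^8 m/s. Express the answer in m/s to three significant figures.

+1.83 × 10^8 m/s

In units of c (dividing by 3.00 × 10^8 m/s): v = 0.917, u' = -0.697.
u = (u' + v)/(1 + u'v/c²):
u = (-0.697 + 0.917) / (1 + (-0.697)·0.917) = 0.2200/0.3614 = 0.6088
(Galilean addition would give +0.220c.)
Converting back: u = 0.6088 × 3.00 × 10^8 m/s.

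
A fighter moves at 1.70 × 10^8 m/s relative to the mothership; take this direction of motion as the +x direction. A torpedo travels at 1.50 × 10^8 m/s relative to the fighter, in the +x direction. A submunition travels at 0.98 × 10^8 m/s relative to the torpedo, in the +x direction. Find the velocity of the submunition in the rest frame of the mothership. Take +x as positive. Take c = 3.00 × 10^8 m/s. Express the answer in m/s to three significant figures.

2.73 × 10^8 m/s

Apply u = (u' + v)/(1 + u'v/c²) successively, working outward toward the mothership.
(Dividing each given speed by c = 3.00 × 10^8 m/s to work in units of c.)
Start: velocity of the fighter relative to the mothership = 0.5667c.
Compose with the torpedo (u' = 0.500 in the fighter frame): u_1 = (0.500 + 0.567) / (1 + 0.500·0.567) = 1.0667/1.2833 = 0.8312.
Compose with the submunition (u' = 0.327 in the torpedo frame): u_2 = (0.327 + 0.831) / (1 + 0.327·0.831) = 1.1578/1.2715 = 0.9106.
So u = 0.9106 × 3.00 × 10^8 m/s.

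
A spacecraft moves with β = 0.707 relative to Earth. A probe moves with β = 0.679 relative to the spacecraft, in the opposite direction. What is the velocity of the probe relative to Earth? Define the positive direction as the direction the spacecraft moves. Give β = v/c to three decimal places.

With v = 0.707 and u' = -0.679 (in units of c),
u = (u' + v)/(1 + u'v/c²):
u = (-0.679 + 0.707) / (1 + (-0.679)·0.707) = 0.0280/0.5199 = 0.0539

β = +0.054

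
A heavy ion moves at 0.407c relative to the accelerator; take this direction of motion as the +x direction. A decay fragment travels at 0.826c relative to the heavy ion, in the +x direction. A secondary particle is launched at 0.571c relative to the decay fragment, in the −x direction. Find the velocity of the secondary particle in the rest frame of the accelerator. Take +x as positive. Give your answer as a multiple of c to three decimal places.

Apply u = (u' + v)/(1 + u'v/c²) successively, working outward toward the accelerator.
Start: velocity of the heavy ion relative to the accelerator = 0.4070c.
Compose with the decay fragment (u' = 0.826 in the heavy ion frame): u_1 = (0.826 + 0.407) / (1 + 0.826·0.407) = 1.2330/1.3362 = 0.9228.
Compose with the secondary particle (u' = -0.571 in the decay fragment frame): u_2 = (-0.571 + 0.923) / (1 + (-0.571)·0.923) = 0.3518/0.4731 = 0.7436.

+0.744c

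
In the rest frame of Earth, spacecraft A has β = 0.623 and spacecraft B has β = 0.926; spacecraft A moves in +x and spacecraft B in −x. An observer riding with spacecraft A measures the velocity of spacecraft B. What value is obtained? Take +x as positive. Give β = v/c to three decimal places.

β = -0.982

β_A = 0.623, β_B = -0.926.
Transform to A's frame with the inverse velocity-addition law: u' = (u − v)/(1 − uv/c²), taking u = β_B and v = β_A.
u' = (-0.926 − 0.623) / (1 − (0.623)(-0.926)) = -1.5490/1.5769 = -0.9823.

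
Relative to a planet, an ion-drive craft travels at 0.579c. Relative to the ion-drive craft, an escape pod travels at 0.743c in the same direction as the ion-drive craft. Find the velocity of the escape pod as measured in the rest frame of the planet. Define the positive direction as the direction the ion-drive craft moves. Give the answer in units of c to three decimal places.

0.924c

With v = 0.579 and u' = 0.743 (in units of c),
u = (u' + v)/(1 + u'v/c²):
u = (0.743 + 0.579) / (1 + 0.743·0.579) = 1.3220/1.4302 = 0.9243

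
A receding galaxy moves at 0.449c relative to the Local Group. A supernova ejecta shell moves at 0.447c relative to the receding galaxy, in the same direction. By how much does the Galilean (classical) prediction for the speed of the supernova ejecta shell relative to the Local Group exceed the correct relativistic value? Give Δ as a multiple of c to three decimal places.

Galilean: u_cl = 0.447 + 0.449 = 0.8960.
Relativistic: u_rel = (0.447 + 0.449) / (1 + 0.447·0.449) = 0.8960/1.2007 = 0.7462.
Δ = 0.8960 − 0.7462 = 0.1498.

Δ = 0.150c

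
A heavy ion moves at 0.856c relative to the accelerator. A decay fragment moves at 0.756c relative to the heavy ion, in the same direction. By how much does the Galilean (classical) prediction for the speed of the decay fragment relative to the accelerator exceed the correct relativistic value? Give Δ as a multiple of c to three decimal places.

Δ = 0.633c

Galilean: u_cl = 0.756 + 0.856 = 1.6120.
Relativistic: u_rel = (0.756 + 0.856) / (1 + 0.756·0.856) = 1.6120/1.6471 = 0.9787.
Δ = 1.6120 − 0.9787 = 0.6333.
(The classical prediction exceeds c; the relativistic result does not.)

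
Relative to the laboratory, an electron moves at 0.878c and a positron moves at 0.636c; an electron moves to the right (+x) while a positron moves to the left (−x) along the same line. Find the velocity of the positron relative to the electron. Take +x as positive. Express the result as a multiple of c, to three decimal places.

-0.972c

β_A = 0.878, β_B = -0.636.
Transform to A's frame with the inverse velocity-addition law: u' = (u − v)/(1 − uv/c²), taking u = β_B and v = β_A.
u' = (-0.636 − 0.878) / (1 − (0.878)(-0.636)) = -1.5140/1.5584 = -0.9715.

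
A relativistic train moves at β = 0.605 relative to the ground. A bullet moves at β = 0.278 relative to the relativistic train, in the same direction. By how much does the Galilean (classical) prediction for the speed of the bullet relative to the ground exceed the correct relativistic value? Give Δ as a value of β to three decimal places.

Δ = 0.127

Galilean: u_cl = 0.278 + 0.605 = 0.8830.
Relativistic: u_rel = (0.278 + 0.605) / (1 + 0.278·0.605) = 0.8830/1.1682 = 0.7559.
Δ = 0.8830 − 0.7559 = 0.1271.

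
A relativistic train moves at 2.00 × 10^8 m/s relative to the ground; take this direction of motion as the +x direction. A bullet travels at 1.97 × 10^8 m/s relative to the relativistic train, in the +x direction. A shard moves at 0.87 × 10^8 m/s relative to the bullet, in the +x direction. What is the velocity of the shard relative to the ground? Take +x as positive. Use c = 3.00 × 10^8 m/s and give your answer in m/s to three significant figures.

Apply u = (u' + v)/(1 + u'v/c²) successively, working outward toward the ground.
(Dividing each given speed by c = 3.00 × 10^8 m/s to work in units of c.)
Start: velocity of the relativistic train relative to the ground = 0.6667c.
Compose with the bullet (u' = 0.657 in the relativistic train frame): u_1 = (0.657 + 0.667) / (1 + 0.657·0.667) = 1.3233/1.4378 = 0.9204.
Compose with the shard (u' = 0.290 in the bullet frame): u_2 = (0.290 + 0.920) / (1 + 0.290·0.920) = 1.2104/1.2669 = 0.9554.
So u = 0.9554 × 3.00 × 10^8 m/s.

2.87 × 10^8 m/s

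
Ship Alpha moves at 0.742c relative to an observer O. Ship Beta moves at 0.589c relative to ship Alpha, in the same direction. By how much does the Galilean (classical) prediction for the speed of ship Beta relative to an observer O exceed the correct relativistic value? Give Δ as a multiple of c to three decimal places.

Δ = 0.405c

Galilean: u_cl = 0.589 + 0.742 = 1.3310.
Relativistic: u_rel = (0.589 + 0.742) / (1 + 0.589·0.742) = 1.3310/1.4370 = 0.9262.
Δ = 1.3310 − 0.9262 = 0.4048.
(The classical prediction exceeds c; the relativistic result does not.)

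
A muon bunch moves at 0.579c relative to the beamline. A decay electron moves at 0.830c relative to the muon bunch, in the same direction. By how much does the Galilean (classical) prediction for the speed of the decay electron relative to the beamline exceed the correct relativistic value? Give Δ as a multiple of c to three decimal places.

Galilean: u_cl = 0.830 + 0.579 = 1.4090.
Relativistic: u_rel = (0.830 + 0.579) / (1 + 0.830·0.579) = 1.4090/1.4806 = 0.9517.
Δ = 1.4090 − 0.9517 = 0.4573.
(The classical prediction exceeds c; the relativistic result does not.)

Δ = 0.457c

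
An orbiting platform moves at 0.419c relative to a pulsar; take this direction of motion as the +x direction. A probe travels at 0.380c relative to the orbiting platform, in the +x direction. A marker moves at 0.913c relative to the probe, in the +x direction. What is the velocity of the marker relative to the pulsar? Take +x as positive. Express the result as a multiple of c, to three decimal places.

Apply u = (u' + v)/(1 + u'v/c²) successively, working outward toward the pulsar.
Start: velocity of the orbiting platform relative to the pulsar = 0.4190c.
Compose with the probe (u' = 0.380 in the orbiting platform frame): u_1 = (0.380 + 0.419) / (1 + 0.380·0.419) = 0.7990/1.1592 = 0.6893.
Compose with the marker (u' = 0.913 in the probe frame): u_2 = (0.913 + 0.689) / (1 + 0.913·0.689) = 1.6023/1.6293 = 0.9834.

0.983c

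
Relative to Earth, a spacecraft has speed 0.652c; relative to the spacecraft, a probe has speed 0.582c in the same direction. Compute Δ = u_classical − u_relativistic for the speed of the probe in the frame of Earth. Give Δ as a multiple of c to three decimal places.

Δ = 0.339c

Galilean: u_cl = 0.582 + 0.652 = 1.2340.
Relativistic: u_rel = (0.582 + 0.652) / (1 + 0.582·0.652) = 1.2340/1.3795 = 0.8946.
Δ = 1.2340 − 0.8946 = 0.3394.
(The classical prediction exceeds c; the relativistic result does not.)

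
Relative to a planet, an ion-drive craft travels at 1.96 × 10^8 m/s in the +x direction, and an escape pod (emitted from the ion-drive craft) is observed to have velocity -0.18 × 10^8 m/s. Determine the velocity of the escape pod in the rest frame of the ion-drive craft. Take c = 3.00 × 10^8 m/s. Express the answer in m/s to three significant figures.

-2.06 × 10^8 m/s

v = 0.653c, u = -0.060c.
Invert the composition law: u' = (u − v)/(1 − uv/c²).
u' = (-0.060 − 0.653) / (1 − (-0.060)(0.653)) = -0.7133/1.0392 = -0.6864.
u' = -0.6864 × 3.00 × 10^8 m/s.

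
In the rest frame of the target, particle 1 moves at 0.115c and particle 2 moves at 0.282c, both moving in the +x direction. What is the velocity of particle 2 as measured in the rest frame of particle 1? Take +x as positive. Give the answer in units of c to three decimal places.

+0.173c

β_A = 0.115, β_B = 0.282.
Transform to A's frame with the inverse velocity-addition law: u' = (u − v)/(1 − uv/c²), taking u = β_B and v = β_A.
u' = (0.282 − 0.115) / (1 − (0.115)(0.282)) = 0.1670/0.9676 = 0.1726.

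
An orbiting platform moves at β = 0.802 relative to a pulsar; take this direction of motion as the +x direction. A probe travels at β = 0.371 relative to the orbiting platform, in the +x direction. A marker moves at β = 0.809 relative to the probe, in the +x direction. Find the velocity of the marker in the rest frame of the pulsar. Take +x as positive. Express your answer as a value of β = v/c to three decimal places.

β = 0.989

Apply u = (u' + v)/(1 + u'v/c²) successively, working outward toward the pulsar.
Start: velocity of the orbiting platform relative to the pulsar = 0.8020c.
Compose with the probe (u' = 0.371 in the orbiting platform frame): u_1 = (0.371 + 0.802) / (1 + 0.371·0.802) = 1.1730/1.2975 = 0.9040.
Compose with the marker (u' = 0.809 in the probe frame): u_2 = (0.809 + 0.904) / (1 + 0.809·0.904) = 1.7130/1.7313 = 0.9894.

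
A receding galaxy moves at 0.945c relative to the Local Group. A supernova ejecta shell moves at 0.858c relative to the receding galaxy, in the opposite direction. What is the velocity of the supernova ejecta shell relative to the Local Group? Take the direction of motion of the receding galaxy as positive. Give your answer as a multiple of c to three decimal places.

+0.460c

With v = 0.945 and u' = -0.858 (in units of c),
u = (u' + v)/(1 + u'v/c²):
u = (-0.858 + 0.945) / (1 + (-0.858)·0.945) = 0.0870/0.1892 = 0.4599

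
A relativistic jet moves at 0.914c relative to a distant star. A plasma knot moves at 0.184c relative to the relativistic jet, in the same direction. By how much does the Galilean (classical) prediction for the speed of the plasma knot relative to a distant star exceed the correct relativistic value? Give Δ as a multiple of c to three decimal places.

Δ = 0.158c

Galilean: u_cl = 0.184 + 0.914 = 1.0980.
Relativistic: u_rel = (0.184 + 0.914) / (1 + 0.184·0.914) = 1.0980/1.1682 = 0.9399.
Δ = 1.0980 − 0.9399 = 0.1581.
(The classical prediction exceeds c; the relativistic result does not.)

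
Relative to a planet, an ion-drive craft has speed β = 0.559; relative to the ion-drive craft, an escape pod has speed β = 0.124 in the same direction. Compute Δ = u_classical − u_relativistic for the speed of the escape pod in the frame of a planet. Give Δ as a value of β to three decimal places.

Galilean: u_cl = 0.124 + 0.559 = 0.6830.
Relativistic: u_rel = (0.124 + 0.559) / (1 + 0.124·0.559) = 0.6830/1.0693 = 0.6387.
Δ = 0.6830 − 0.6387 = 0.0443.

Δ = 0.044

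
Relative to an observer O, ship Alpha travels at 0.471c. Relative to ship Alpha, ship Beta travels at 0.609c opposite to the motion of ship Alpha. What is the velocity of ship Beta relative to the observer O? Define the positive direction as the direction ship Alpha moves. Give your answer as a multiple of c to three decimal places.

-0.194c

With v = 0.471 and u' = -0.609 (in units of c),
u = (u' + v)/(1 + u'v/c²):
u = (-0.609 + 0.471) / (1 + (-0.609)·0.471) = -0.1380/0.7132 = -0.1935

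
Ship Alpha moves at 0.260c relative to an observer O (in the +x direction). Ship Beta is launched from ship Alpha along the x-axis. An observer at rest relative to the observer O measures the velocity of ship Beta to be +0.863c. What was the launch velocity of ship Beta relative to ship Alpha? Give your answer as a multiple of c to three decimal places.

+0.777c

Invert the composition law: u' = (u − v)/(1 − uv/c²).
u' = (0.863 − 0.260) / (1 − (0.863)(0.260)) = 0.6030/0.7756 = 0.7774.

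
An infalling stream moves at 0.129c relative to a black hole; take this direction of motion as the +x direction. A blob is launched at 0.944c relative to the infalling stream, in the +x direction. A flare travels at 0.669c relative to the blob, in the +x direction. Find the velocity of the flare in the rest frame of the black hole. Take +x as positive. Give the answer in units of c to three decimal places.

Apply u = (u' + v)/(1 + u'v/c²) successively, working outward toward the black hole.
Start: velocity of the infalling stream relative to the black hole = 0.1290c.
Compose with the blob (u' = 0.944 in the infalling stream frame): u_1 = (0.944 + 0.129) / (1 + 0.944·0.129) = 1.0730/1.1218 = 0.9565.
Compose with the flare (u' = 0.669 in the blob frame): u_2 = (0.669 + 0.957) / (1 + 0.669·0.957) = 1.6255/1.6399 = 0.9912.

0.991c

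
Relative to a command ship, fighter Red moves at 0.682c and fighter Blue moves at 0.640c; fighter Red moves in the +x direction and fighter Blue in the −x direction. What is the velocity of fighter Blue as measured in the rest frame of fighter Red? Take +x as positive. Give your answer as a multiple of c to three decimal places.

-0.920c

β_A = 0.682, β_B = -0.640.
Transform to A's frame with the inverse velocity-addition law: u' = (u − v)/(1 − uv/c²), taking u = β_B and v = β_A.
u' = (-0.640 − 0.682) / (1 − (0.682)(-0.640)) = -1.3220/1.4365 = -0.9203.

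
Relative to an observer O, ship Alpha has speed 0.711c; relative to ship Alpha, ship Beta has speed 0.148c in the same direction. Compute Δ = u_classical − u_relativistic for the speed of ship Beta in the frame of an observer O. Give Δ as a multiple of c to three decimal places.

Galilean: u_cl = 0.148 + 0.711 = 0.8590.
Relativistic: u_rel = (0.148 + 0.711) / (1 + 0.148·0.711) = 0.8590/1.1052 = 0.7772.
Δ = 0.8590 − 0.7772 = 0.0818.

Δ = 0.082c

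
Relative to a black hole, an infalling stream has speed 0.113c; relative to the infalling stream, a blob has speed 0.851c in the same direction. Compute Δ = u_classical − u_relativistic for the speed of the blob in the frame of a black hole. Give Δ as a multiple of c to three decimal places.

Δ = 0.085c

Galilean: u_cl = 0.851 + 0.113 = 0.9640.
Relativistic: u_rel = (0.851 + 0.113) / (1 + 0.851·0.113) = 0.9640/1.0962 = 0.8794.
Δ = 0.9640 − 0.8794 = 0.0846.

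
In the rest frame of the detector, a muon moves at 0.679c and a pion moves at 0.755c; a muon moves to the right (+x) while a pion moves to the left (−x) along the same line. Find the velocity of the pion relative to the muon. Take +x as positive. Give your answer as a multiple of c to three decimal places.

β_A = 0.679, β_B = -0.755.
Transform to A's frame with the inverse velocity-addition law: u' = (u − v)/(1 − uv/c²), taking u = β_B and v = β_A.
u' = (-0.755 − 0.679) / (1 − (0.679)(-0.755)) = -1.4340/1.5126 = -0.9480.

-0.948c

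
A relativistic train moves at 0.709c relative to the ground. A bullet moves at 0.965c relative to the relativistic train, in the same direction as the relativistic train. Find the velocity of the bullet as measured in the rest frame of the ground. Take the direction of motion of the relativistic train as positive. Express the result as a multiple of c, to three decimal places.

0.994c

With v = 0.709 and u' = 0.965 (in units of c),
u = (u' + v)/(1 + u'v/c²):
u = (0.965 + 0.709) / (1 + 0.965·0.709) = 1.6740/1.6842 = 0.9940
(Galilean addition would give +1.674c, exceeding c.)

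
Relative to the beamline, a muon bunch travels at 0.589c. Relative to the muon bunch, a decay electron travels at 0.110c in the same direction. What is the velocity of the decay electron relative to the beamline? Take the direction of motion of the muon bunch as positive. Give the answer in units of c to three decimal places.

0.656c

With v = 0.589 and u' = 0.110 (in units of c),
u = (u' + v)/(1 + u'v/c²):
u = (0.110 + 0.589) / (1 + 0.110·0.589) = 0.6990/1.0648 = 0.6565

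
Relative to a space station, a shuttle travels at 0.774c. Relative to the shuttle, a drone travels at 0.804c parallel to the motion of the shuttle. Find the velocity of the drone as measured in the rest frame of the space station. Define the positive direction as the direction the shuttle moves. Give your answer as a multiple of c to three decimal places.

With v = 0.774 and u' = 0.804 (in units of c),
u = (u' + v)/(1 + u'v/c²):
u = (0.804 + 0.774) / (1 + 0.804·0.774) = 1.5780/1.6223 = 0.9727

0.973c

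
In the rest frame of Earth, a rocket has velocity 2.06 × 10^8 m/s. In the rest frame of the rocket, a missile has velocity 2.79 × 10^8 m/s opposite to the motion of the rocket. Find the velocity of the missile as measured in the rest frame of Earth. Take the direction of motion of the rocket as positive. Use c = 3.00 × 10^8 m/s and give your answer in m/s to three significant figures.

-2.02 × 10^8 m/s

In units of c (dividing by 3.00 × 10^8 m/s): v = 0.687, u' = -0.930.
u = (u' + v)/(1 + u'v/c²):
u = (-0.930 + 0.687) / (1 + (-0.930)·0.687) = -0.2433/0.3614 = -0.6733
Converting back: u = -0.6733 × 3.00 × 10^8 m/s.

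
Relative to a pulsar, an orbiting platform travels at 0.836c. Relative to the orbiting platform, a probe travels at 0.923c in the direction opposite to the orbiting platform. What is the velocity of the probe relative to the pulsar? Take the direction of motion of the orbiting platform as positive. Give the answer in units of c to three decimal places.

-0.381c

With v = 0.836 and u' = -0.923 (in units of c),
u = (u' + v)/(1 + u'v/c²):
u = (-0.923 + 0.836) / (1 + (-0.923)·0.836) = -0.0870/0.2284 = -0.3810
(Galilean addition would give -0.087c.)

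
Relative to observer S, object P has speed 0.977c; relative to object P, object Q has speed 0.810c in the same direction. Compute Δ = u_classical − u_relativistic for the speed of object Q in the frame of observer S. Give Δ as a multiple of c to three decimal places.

Galilean: u_cl = 0.810 + 0.977 = 1.7870.
Relativistic: u_rel = (0.810 + 0.977) / (1 + 0.810·0.977) = 1.7870/1.7914 = 0.9976.
Δ = 1.7870 − 0.9976 = 0.7894.
(The classical prediction exceeds c; the relativistic result does not.)

Δ = 0.789c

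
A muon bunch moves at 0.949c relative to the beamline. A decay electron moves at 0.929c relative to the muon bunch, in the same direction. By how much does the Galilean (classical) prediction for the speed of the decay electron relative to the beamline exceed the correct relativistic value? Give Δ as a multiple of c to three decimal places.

Δ = 0.880c

Galilean: u_cl = 0.929 + 0.949 = 1.8780.
Relativistic: u_rel = (0.929 + 0.949) / (1 + 0.929·0.949) = 1.8780/1.8816 = 0.9981.
Δ = 1.8780 − 0.9981 = 0.8799.
(The classical prediction exceeds c; the relativistic result does not.)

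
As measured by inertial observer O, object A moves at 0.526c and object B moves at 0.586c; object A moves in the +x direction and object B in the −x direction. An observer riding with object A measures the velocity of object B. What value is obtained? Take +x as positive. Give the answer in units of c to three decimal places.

β_A = 0.526, β_B = -0.586.
Transform to A's frame with the inverse velocity-addition law: u' = (u − v)/(1 − uv/c²), taking u = β_B and v = β_A.
u' = (-0.586 − 0.526) / (1 − (0.526)(-0.586)) = -1.1120/1.3082 = -0.8500.

-0.850c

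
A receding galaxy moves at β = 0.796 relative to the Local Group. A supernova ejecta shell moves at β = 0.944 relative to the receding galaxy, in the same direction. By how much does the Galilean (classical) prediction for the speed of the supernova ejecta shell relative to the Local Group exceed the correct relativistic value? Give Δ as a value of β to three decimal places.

Δ = 0.747

Galilean: u_cl = 0.944 + 0.796 = 1.7400.
Relativistic: u_rel = (0.944 + 0.796) / (1 + 0.944·0.796) = 1.7400/1.7514 = 0.9935.
Δ = 1.7400 − 0.9935 = 0.7465.
(The classical prediction exceeds c; the relativistic result does not.)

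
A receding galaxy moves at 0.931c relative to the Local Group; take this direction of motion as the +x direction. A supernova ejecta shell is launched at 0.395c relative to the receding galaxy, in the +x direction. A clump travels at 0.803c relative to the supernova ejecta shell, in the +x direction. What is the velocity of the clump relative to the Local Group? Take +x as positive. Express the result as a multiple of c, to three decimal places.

0.997c

Apply u = (u' + v)/(1 + u'v/c²) successively, working outward toward the Local Group.
Start: velocity of the receding galaxy relative to the Local Group = 0.9310c.
Compose with the supernova ejecta shell (u' = 0.395 in the receding galaxy frame): u_1 = (0.395 + 0.931) / (1 + 0.395·0.931) = 1.3260/1.3677 = 0.9695.
Compose with the clump (u' = 0.803 in the supernova ejecta shell frame): u_2 = (0.803 + 0.969) / (1 + 0.803·0.969) = 1.7725/1.7785 = 0.9966.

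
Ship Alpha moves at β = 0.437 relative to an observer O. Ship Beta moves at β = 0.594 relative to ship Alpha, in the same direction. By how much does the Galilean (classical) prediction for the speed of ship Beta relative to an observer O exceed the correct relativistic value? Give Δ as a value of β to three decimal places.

Galilean: u_cl = 0.594 + 0.437 = 1.0310.
Relativistic: u_rel = (0.594 + 0.437) / (1 + 0.594·0.437) = 1.0310/1.2596 = 0.8185.
Δ = 1.0310 − 0.8185 = 0.2125.
(The classical prediction exceeds c; the relativistic result does not.)

Δ = 0.212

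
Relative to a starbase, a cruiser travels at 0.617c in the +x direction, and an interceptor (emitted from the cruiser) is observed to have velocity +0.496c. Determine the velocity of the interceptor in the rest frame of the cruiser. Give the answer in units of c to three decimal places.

Invert the composition law: u' = (u − v)/(1 − uv/c²).
u' = (0.496 − 0.617) / (1 − (0.496)(0.617)) = -0.1210/0.6940 = -0.1744.

-0.174c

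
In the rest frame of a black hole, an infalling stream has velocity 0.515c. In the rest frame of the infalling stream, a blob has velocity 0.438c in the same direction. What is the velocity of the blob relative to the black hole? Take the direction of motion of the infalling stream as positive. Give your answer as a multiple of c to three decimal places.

0.778c

With v = 0.515 and u' = 0.438 (in units of c),
u = (u' + v)/(1 + u'v/c²):
u = (0.438 + 0.515) / (1 + 0.438·0.515) = 0.9530/1.2256 = 0.7776
(Galilean addition would give +0.953c.)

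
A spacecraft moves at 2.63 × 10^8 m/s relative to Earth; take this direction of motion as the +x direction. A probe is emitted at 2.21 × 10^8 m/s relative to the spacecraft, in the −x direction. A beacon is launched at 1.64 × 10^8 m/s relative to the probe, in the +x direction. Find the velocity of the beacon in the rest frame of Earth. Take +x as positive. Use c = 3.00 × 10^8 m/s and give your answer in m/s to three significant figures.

Apply u = (u' + v)/(1 + u'v/c²) successively, working outward toward Earth.
(Dividing each given speed by c = 3.00 × 10^8 m/s to work in units of c.)
Start: velocity of the spacecraft relative to Earth = 0.8767c.
Compose with the probe (u' = -0.737 in the spacecraft frame): u_1 = (-0.737 + 0.877) / (1 + (-0.737)·0.877) = 0.1400/0.3542 = 0.3953.
Compose with the beacon (u' = 0.547 in the probe frame): u_2 = (0.547 + 0.395) / (1 + 0.547·0.395) = 0.9419/1.2161 = 0.7746.
So u = 0.7746 × 3.00 × 10^8 m/s.

+2.32 × 10^8 m/s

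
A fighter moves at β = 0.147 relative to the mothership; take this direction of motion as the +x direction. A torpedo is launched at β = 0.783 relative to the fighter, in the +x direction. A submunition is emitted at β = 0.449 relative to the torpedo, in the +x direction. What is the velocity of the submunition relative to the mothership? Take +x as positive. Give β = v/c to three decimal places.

Apply u = (u' + v)/(1 + u'v/c²) successively, working outward toward the mothership.
Start: velocity of the fighter relative to the mothership = 0.1470c.
Compose with the torpedo (u' = 0.783 in the fighter frame): u_1 = (0.783 + 0.147) / (1 + 0.783·0.147) = 0.9300/1.1151 = 0.8340.
Compose with the submunition (u' = 0.449 in the torpedo frame): u_2 = (0.449 + 0.834) / (1 + 0.449·0.834) = 1.2830/1.3745 = 0.9335.

β = 0.933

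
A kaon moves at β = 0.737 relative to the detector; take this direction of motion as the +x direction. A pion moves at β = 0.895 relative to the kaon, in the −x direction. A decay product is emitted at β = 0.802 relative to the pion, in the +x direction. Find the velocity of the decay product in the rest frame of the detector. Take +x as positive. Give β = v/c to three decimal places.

β = +0.538

Apply u = (u' + v)/(1 + u'v/c²) successively, working outward toward the detector.
Start: velocity of the kaon relative to the detector = 0.7370c.
Compose with the pion (u' = -0.895 in the kaon frame): u_1 = (-0.895 + 0.737) / (1 + (-0.895)·0.737) = -0.1580/0.3404 = -0.4642.
Compose with the decay product (u' = 0.802 in the pion frame): u_2 = (0.802 + (-0.464)) / (1 + 0.802·(-0.464)) = 0.3378/0.6277 = 0.5382.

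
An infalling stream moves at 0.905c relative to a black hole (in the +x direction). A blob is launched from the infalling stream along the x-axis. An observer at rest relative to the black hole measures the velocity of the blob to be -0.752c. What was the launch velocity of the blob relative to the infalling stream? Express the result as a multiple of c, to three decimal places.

Invert the composition law: u' = (u − v)/(1 − uv/c²).
u' = (-0.752 − 0.905) / (1 − (-0.752)(0.905)) = -1.6570/1.6806 = -0.9860.

-0.986c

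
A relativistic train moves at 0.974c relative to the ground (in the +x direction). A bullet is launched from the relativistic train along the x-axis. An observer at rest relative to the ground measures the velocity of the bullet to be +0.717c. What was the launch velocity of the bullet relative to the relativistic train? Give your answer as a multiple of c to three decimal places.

Invert the composition law: u' = (u − v)/(1 − uv/c²).
u' = (0.717 − 0.974) / (1 − (0.717)(0.974)) = -0.2570/0.3016 = -0.8520.

-0.852c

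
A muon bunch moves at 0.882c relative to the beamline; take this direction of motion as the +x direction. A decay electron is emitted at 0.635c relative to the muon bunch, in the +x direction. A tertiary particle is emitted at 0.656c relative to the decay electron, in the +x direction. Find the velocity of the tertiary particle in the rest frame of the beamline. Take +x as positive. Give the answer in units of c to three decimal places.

0.994c

Apply u = (u' + v)/(1 + u'v/c²) successively, working outward toward the beamline.
Start: velocity of the muon bunch relative to the beamline = 0.8820c.
Compose with the decay electron (u' = 0.635 in the muon bunch frame): u_1 = (0.635 + 0.882) / (1 + 0.635·0.882) = 1.5170/1.5601 = 0.9724.
Compose with the tertiary particle (u' = 0.656 in the decay electron frame): u_2 = (0.656 + 0.972) / (1 + 0.656·0.972) = 1.6284/1.6379 = 0.9942.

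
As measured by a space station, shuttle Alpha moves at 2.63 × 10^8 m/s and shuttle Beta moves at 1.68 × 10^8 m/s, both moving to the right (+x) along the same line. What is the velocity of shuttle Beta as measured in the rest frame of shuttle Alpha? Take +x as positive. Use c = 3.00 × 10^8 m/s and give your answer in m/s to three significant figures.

β_A = 0.877, β_B = 0.560 (dividing each by c = 3.00 × 10^8 m/s).
Transform to A's frame with the inverse velocity-addition law: u' = (u − v)/(1 − uv/c²), taking u = β_B and v = β_A.
u' = (0.560 − 0.877) / (1 − (0.877)(0.560)) = -0.3167/0.5091 = -0.6221.
u' = -0.6221 × 3.00 × 10^8 m/s.

-1.87 × 10^8 m/s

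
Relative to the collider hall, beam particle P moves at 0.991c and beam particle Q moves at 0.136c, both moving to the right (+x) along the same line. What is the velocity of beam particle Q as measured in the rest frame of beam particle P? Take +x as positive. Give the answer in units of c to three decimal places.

β_A = 0.991, β_B = 0.136.
Transform to A's frame with the inverse velocity-addition law: u' = (u − v)/(1 − uv/c²), taking u = β_B and v = β_A.
u' = (0.136 − 0.991) / (1 − (0.991)(0.136)) = -0.8550/0.8652 = -0.9882.

-0.988c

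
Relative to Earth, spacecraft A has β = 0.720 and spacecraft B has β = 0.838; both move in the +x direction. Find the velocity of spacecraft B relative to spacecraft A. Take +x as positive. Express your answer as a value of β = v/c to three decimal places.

β_A = 0.720, β_B = 0.838.
Transform to A's frame with the inverse velocity-addition law: u' = (u − v)/(1 − uv/c²), taking u = β_B and v = β_A.
u' = (0.838 − 0.720) / (1 − (0.720)(0.838)) = 0.1180/0.3966 = 0.2975.

β = +0.297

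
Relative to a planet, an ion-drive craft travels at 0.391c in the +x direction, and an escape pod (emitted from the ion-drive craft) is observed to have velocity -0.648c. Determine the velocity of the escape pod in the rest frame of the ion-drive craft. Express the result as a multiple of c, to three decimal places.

Invert the composition law: u' = (u − v)/(1 − uv/c²).
u' = (-0.648 − 0.391) / (1 − (-0.648)(0.391)) = -1.0390/1.2534 = -0.8290.

-0.829c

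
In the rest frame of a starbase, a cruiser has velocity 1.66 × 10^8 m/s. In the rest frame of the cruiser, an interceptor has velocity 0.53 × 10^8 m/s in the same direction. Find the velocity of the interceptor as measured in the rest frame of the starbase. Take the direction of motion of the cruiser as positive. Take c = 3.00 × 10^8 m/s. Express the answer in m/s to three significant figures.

In units of c (dividing by 3.00 × 10^8 m/s): v = 0.553, u' = 0.177.
u = (u' + v)/(1 + u'v/c²):
u = (0.177 + 0.553) / (1 + 0.177·0.553) = 0.7300/1.0978 = 0.6650
Converting back: u = 0.6650 × 3.00 × 10^8 m/s.

1.99 × 10^8 m/s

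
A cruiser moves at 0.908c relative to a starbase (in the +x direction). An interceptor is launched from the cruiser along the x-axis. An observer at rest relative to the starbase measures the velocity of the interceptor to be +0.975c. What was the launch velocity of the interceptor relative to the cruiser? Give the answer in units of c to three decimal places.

Invert the composition law: u' = (u − v)/(1 − uv/c²).
u' = (0.975 − 0.908) / (1 − (0.975)(0.908)) = 0.0670/0.1147 = 0.5841.

+0.584c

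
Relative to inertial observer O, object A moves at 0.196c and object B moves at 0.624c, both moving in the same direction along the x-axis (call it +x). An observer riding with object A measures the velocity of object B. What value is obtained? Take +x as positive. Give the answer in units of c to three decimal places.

β_A = 0.196, β_B = 0.624.
Transform to A's frame with the inverse velocity-addition law: u' = (u − v)/(1 − uv/c²), taking u = β_B and v = β_A.
u' = (0.624 − 0.196) / (1 − (0.196)(0.624)) = 0.4280/0.8777 = 0.4876.

+0.488c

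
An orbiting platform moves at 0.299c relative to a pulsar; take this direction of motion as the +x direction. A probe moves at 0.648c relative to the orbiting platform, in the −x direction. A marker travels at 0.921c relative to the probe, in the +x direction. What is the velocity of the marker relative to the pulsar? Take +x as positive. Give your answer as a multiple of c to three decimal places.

Apply u = (u' + v)/(1 + u'v/c²) successively, working outward toward the pulsar.
Start: velocity of the orbiting platform relative to the pulsar = 0.2990c.
Compose with the probe (u' = -0.648 in the orbiting platform frame): u_1 = (-0.648 + 0.299) / (1 + (-0.648)·0.299) = -0.3490/0.8062 = -0.4329.
Compose with the marker (u' = 0.921 in the probe frame): u_2 = (0.921 + (-0.433)) / (1 + 0.921·(-0.433)) = 0.4881/0.6013 = 0.8118.

+0.812c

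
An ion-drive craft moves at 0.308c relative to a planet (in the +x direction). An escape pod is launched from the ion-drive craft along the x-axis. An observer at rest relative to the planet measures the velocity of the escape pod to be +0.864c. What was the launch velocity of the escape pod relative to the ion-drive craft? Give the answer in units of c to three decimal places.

Invert the composition law: u' = (u − v)/(1 − uv/c²).
u' = (0.864 − 0.308) / (1 − (0.864)(0.308)) = 0.5560/0.7339 = 0.7576.

+0.758c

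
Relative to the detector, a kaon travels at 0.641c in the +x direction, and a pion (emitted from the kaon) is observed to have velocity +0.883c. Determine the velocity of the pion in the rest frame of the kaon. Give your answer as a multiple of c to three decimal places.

Invert the composition law: u' = (u − v)/(1 − uv/c²).
u' = (0.883 − 0.641) / (1 − (0.883)(0.641)) = 0.2420/0.4340 = 0.5576.

+0.558c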